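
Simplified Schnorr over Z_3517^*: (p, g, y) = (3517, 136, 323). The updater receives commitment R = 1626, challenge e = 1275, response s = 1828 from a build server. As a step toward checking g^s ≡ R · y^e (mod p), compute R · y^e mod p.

323^2 = 104329 ≡ 2336
323^4 ≡ 2336^2 = 5456896 ≡ 2029
323^8 ≡ 2029^2 = 4116841 ≡ 1951
323^16 ≡ 1951^2 = 3806401 ≡ 1007
323^32 ≡ 1007^2 = 1014049 ≡ 1153
323^64 ≡ 1153^2 = 1329409 ≡ 3500
323^128 ≡ 3500^2 = 12250000 ≡ 289
323^256 ≡ 289^2 = 83521 ≡ 2630
323^512 ≡ 2630^2 = 6916900 ≡ 2478
323^1024 ≡ 2478^2 = 6140484 ≡ 3319
1275 = 1024 + 128 + 64 + 32 + 16 + 8 + 2 + 1, so 323^1275 ≡ 3319·289·3500·1153·1007·1951·2336·323 ≡ 998 (mod 3517)
R · y^e ≡ 1626·998 = 1622748 ≡ 1411 (mod 3517)

1411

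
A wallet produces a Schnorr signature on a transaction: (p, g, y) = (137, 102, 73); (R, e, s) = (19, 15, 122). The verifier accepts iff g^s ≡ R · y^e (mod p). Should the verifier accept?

reject

g^s mod p:
Squares mod 137: 102^1≡102, 102^2≡129, 102^4≡64, 102^8≡123, 102^16≡59, 102^32≡56, 102^64≡122
122 = 64 + 32 + 16 + 8 + 2, so 102^122 ≡ 122·56·59·123·129 ≡ 109 (mod 137)
R · y^e mod p:
Squares mod 137: 73^1≡73, 73^2≡123, 73^4≡59, 73^8≡56
15 = 8 + 4 + 2 + 1, so 73^15 ≡ 56·59·123·73 ≡ 88 (mod 137)
19·88 = 1672 ≡ 28 (mod 137)
109 ≠ 28; the check fails.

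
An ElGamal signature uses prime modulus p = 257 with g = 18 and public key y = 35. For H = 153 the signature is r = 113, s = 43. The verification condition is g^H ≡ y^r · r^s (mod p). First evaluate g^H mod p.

221

Squares mod 257: 18^1≡18, 18^2≡67, 18^4≡120, 18^8≡8, 18^16≡64, 18^32≡241, 18^64≡256, 18^128≡1
153 = 128 + 16 + 8 + 1, so 18^153 ≡ 1·64·8·18 ≡ 221 (mod 257)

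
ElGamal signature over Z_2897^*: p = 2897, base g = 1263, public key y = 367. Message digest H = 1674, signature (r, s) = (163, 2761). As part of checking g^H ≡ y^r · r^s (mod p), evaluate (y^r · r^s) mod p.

367^2 = 134689 ≡ 1427
367^4 ≡ 1427^2 = 2036329 ≡ 2635
367^8 ≡ 2635^2 = 6943225 ≡ 2013
367^16 ≡ 2013^2 = 4052169 ≡ 2163
367^32 ≡ 2163^2 = 4678569 ≡ 2811
367^64 ≡ 2811^2 = 7901721 ≡ 1602
367^128 ≡ 1602^2 = 2566404 ≡ 2559
163 = 128 + 32 + 2 + 1, so 367^163 ≡ 2559·2811·1427·367 ≡ 230 (mod 2897)
163^2 = 26569 ≡ 496
163^4 ≡ 496^2 = 246016 ≡ 2668
163^8 ≡ 2668^2 = 7118224 ≡ 295
163^16 ≡ 295^2 = 87025 ≡ 115
163^32 ≡ 115^2 = 13225 ≡ 1637
163^64 ≡ 1637^2 = 2679769 ≡ 44
163^128 ≡ 44^2 = 1936
163^256 ≡ 1936^2 = 3748096 ≡ 2275
163^512 ≡ 2275^2 = 5175625 ≡ 1583
163^1024 ≡ 1583^2 = 2505889 ≡ 2881
163^2048 ≡ 2881^2 = 8300161 ≡ 256
2761 = 2048 + 512 + 128 + 64 + 8 + 1, so 163^2761 ≡ 256·1583·1936·44·295·163 ≡ 1826 (mod 2897)
y^r · r^s ≡ 230·1826 = 419980 ≡ 2812 (mod 2897)

2812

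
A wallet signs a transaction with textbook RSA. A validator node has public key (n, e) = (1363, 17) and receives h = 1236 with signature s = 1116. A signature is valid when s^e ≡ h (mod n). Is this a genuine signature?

forged

s^2 ≡ 1116^2 = 1245456 ≡ 1037
s^4 ≡ 1037^2 = 1075369 ≡ 1325
s^8 ≡ 1325^2 = 1755625 ≡ 81
s^16 ≡ 81^2 = 6561 ≡ 1109
17 = 16 + 1, so s^17 ≡ 1109·1116 ≡ 40 (mod 1363)
s^17 mod 1363 = 40, but h = 1236.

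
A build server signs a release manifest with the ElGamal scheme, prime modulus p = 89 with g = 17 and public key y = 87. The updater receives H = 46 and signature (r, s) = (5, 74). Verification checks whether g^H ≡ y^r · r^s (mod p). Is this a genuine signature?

Left side g^H mod p:
Squares mod 89: 17^1≡17, 17^2≡22, 17^4≡39, 17^8≡8, 17^16≡64, 17^32≡2
46 = 32 + 8 + 4 + 2, so 17^46 ≡ 2·8·39·22 ≡ 22 (mod 89)
Right side y^r · r^s mod p:
Squares mod 89: 87^1≡87, 87^2≡4, 87^4≡16
5 = 4 + 1, so 87^5 ≡ 16·87 ≡ 57 (mod 89)
Squares mod 89: 5^1≡5, 5^2≡25, 5^4≡2, 5^8≡4, 5^16≡16, 5^32≡78, 5^64≡32
74 = 64 + 8 + 2, so 5^74 ≡ 32·4·25 ≡ 85 (mod 89)
57·85 = 4845 ≡ 39 (mod 89)
22 ≠ 39, so verification fails.

forged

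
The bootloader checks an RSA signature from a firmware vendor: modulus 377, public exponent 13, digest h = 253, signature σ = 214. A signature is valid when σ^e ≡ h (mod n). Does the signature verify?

verifies

σ^2 ≡ 214^2 = 45796 ≡ 179
σ^4 ≡ 179^2 = 32041 ≡ 373
σ^8 ≡ 373^2 = 139129 ≡ 16
13 = 8 + 4 + 1, so σ^13 ≡ 16·373·214 ≡ 253 (mod 377)
253 = h, so the signature checks out.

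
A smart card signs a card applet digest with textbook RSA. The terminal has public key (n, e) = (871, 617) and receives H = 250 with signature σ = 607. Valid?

σ^617 mod 871 = 250
σ^617 mod 871 = 250 matches H.

yes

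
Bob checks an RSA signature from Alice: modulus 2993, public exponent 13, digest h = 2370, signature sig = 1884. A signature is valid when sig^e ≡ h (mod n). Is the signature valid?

invalid

sig^2 ≡ 1884^2 = 3549456 ≡ 2751
sig^4 ≡ 2751^2 = 7568001 ≡ 1697
sig^8 ≡ 1697^2 = 2879809 ≡ 543
13 = 8 + 4 + 1, so sig^13 ≡ 543·1697·1884 ≡ 623 (mod 2993)
The recovered value 623 does not match the digest 2370.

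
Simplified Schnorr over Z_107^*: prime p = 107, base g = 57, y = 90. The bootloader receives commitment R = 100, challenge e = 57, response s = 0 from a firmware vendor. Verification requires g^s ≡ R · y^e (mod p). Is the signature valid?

valid

g^s mod p:
57^0 mod 107 = 1
R · y^e mod p:
Squares mod 107: 90^1≡90, 90^2≡75, 90^4≡61, 90^8≡83, 90^16≡41, 90^32≡76
57 = 32 + 16 + 8 + 1, so 90^57 ≡ 76·41·83·90 ≡ 61 (mod 107)
100·61 = 6100 ≡ 1 (mod 107)
1 ≡ 1 (mod 107); signature holds.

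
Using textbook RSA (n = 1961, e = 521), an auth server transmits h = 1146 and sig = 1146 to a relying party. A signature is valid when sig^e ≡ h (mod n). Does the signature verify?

verifies

sig^2 ≡ 1146^2 = 1313316 ≡ 1407
sig^4 ≡ 1407^2 = 1979649 ≡ 1000
sig^8 ≡ 1000^2 = 1000000 ≡ 1851
sig^16 ≡ 1851^2 = 3426201 ≡ 334
sig^32 ≡ 334^2 = 111556 ≡ 1740
sig^64 ≡ 1740^2 = 3027600 ≡ 1777
sig^128 ≡ 1777^2 = 3157729 ≡ 519
sig^256 ≡ 519^2 = 269361 ≡ 704
sig^512 ≡ 704^2 = 495616 ≡ 1444
521 = 512 + 8 + 1, so sig^521 ≡ 1444·1851·1146 ≡ 1146 (mod 1961)
sig^521 mod 1961 = 1146 matches h.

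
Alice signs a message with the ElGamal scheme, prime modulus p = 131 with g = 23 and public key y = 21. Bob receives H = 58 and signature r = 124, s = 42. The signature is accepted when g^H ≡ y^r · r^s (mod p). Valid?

yes

Left side g^H mod p:
23^2 = 529 ≡ 5
23^4 ≡ 5^2 = 25
23^8 ≡ 25^2 = 625 ≡ 101
23^16 ≡ 101^2 = 10201 ≡ 114
23^32 ≡ 114^2 = 12996 ≡ 27
58 = 32 + 16 + 8 + 2, so 23^58 ≡ 27·114·101·5 ≡ 75 (mod 131)
Right side y^r · r^s mod p:
21^2 = 441 ≡ 48
21^4 ≡ 48^2 = 2304 ≡ 77
21^8 ≡ 77^2 = 5929 ≡ 34
21^16 ≡ 34^2 = 1156 ≡ 108
21^32 ≡ 108^2 = 11664 ≡ 5
21^64 ≡ 5^2 = 25
124 = 64 + 32 + 16 + 8 + 4, so 21^124 ≡ 25·5·108·34·77 ≡ 117 (mod 131)
124^2 = 15376 ≡ 49
124^4 ≡ 49^2 = 2401 ≡ 43
124^8 ≡ 43^2 = 1849 ≡ 15
124^16 ≡ 15^2 = 225 ≡ 94
124^32 ≡ 94^2 = 8836 ≡ 59
42 = 32 + 8 + 2, so 124^42 ≡ 59·15·49 ≡ 4 (mod 131)
117·4 = 468 ≡ 75 (mod 131)
75 ≡ 75 (mod 131), so the signature is genuine.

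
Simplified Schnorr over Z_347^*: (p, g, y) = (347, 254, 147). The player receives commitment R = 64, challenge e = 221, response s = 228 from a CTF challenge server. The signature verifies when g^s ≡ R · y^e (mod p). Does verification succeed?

g^s mod p:
254^2 = 64516 ≡ 321
254^4 ≡ 321^2 = 103041 ≡ 329
254^8 ≡ 329^2 = 108241 ≡ 324
254^16 ≡ 324^2 = 104976 ≡ 182
254^32 ≡ 182^2 = 33124 ≡ 159
254^64 ≡ 159^2 = 25281 ≡ 297
254^128 ≡ 297^2 = 88209 ≡ 71
228 = 128 + 64 + 32 + 4, so 254^228 ≡ 71·297·159·329 ≡ 287 (mod 347)
R · y^e mod p:
147^2 = 21609 ≡ 95
147^4 ≡ 95^2 = 9025 ≡ 3
147^8 ≡ 3^2 = 9
147^16 ≡ 9^2 = 81
147^32 ≡ 81^2 = 6561 ≡ 315
147^64 ≡ 315^2 = 99225 ≡ 330
147^128 ≡ 330^2 = 108900 ≡ 289
221 = 128 + 64 + 16 + 8 + 4 + 1, so 147^221 ≡ 289·330·81·9·3·147 ≡ 184 (mod 347)
64·184 = 11776 ≡ 325 (mod 347)
287 ≠ 325; the check fails.

fails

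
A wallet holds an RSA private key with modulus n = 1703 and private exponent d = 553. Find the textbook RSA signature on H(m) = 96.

Squares mod 1703: (H(m))^1≡96, (H(m))^2≡701, (H(m))^4≡937, (H(m))^8≡924, (H(m))^16≡573, (H(m))^32≡1353, (H(m))^64≡1587, (H(m))^128≡1535, (H(m))^256≡976, (H(m))^512≡599
553 = 512 + 32 + 8 + 1, so (H(m))^553 ≡ 599·1353·924·96 ≡ 460 (mod 1703)

460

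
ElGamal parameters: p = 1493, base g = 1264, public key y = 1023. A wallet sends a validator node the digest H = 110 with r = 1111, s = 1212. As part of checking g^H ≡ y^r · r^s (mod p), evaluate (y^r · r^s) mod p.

1023^1111 mod 1493 = 426
1111^1212 mod 1493 = 1180
y^r · r^s ≡ 426·1180 = 502680 ≡ 1032 (mod 1493)

1032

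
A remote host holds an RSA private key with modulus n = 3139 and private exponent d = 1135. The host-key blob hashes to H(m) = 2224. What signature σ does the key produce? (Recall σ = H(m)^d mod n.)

Squares mod 3139: (H(m))^1≡2224, (H(m))^2≡2251, (H(m))^4≡655, (H(m))^8≡2121, (H(m))^16≡454, (H(m))^32≡2081, (H(m))^64≡1880, (H(m))^128≡3025, (H(m))^256≡440, (H(m))^512≡2121, (H(m))^1024≡454
1135 = 1024 + 64 + 32 + 8 + 4 + 2 + 1, so (H(m))^1135 ≡ 454·1880·2081·2121·655·2251·2224 ≡ 31 (mod 3139)

31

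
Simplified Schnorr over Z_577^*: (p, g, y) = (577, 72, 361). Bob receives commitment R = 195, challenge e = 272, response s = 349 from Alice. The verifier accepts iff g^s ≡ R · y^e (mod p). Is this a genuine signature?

forged

g^s mod p:
72^2 = 5184 ≡ 568
72^4 ≡ 568^2 = 322624 ≡ 81
72^8 ≡ 81^2 = 6561 ≡ 214
72^16 ≡ 214^2 = 45796 ≡ 213
72^32 ≡ 213^2 = 45369 ≡ 363
72^64 ≡ 363^2 = 131769 ≡ 213
72^128 ≡ 213^2 = 45369 ≡ 363
72^256 ≡ 363^2 = 131769 ≡ 213
349 = 256 + 64 + 16 + 8 + 4 + 1, so 72^349 ≡ 213·213·213·214·81·72 ≡ 574 (mod 577)
R · y^e mod p:
361^2 = 130321 ≡ 496
361^4 ≡ 496^2 = 246016 ≡ 214
361^8 ≡ 214^2 = 45796 ≡ 213
361^16 ≡ 213^2 = 45369 ≡ 363
361^32 ≡ 363^2 = 131769 ≡ 213
361^64 ≡ 213^2 = 45369 ≡ 363
361^128 ≡ 363^2 = 131769 ≡ 213
361^256 ≡ 213^2 = 45369 ≡ 363
272 = 256 + 16, so 361^272 ≡ 363·363 ≡ 213 (mod 577)
195·213 = 41535 ≡ 568 (mod 577)
574 ≠ 568; the check fails.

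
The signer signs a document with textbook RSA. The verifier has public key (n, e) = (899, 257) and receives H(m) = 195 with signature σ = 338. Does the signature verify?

verifies

Squares mod 899: σ^1≡338, σ^2≡71, σ^4≡546, σ^8≡547, σ^16≡741, σ^32≡691, σ^64≡112, σ^128≡857, σ^256≡865
257 = 256 + 1, so σ^257 ≡ 865·338 ≡ 195 (mod 899)
195 = H(m), so the signature checks out.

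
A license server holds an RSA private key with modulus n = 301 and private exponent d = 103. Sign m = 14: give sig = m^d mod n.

m^2 ≡ 14^2 = 196
m^4 ≡ 196^2 = 38416 ≡ 189
m^8 ≡ 189^2 = 35721 ≡ 203
m^16 ≡ 203^2 = 41209 ≡ 273
m^32 ≡ 273^2 = 74529 ≡ 182
m^64 ≡ 182^2 = 33124 ≡ 14
103 = 64 + 32 + 4 + 2 + 1, so m^103 ≡ 14·182·189·196·14 ≡ 224 (mod 301)

224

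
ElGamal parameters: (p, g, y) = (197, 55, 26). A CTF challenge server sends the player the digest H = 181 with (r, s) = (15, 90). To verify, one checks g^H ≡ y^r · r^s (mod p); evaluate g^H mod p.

157

Squares mod 197: 55^1≡55, 55^2≡70, 55^4≡172, 55^8≡34, 55^16≡171, 55^32≡85, 55^64≡133, 55^128≡156
181 = 128 + 32 + 16 + 4 + 1, so 55^181 ≡ 156·85·171·172·55 ≡ 157 (mod 197)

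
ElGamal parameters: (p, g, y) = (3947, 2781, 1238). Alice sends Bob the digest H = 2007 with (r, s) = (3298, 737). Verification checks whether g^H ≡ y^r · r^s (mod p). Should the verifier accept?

reject

Left side g^H mod p:
2781^2 = 7733961 ≡ 1788
2781^4 ≡ 1788^2 = 3196944 ≡ 3821
2781^8 ≡ 3821^2 = 14600041 ≡ 88
2781^16 ≡ 88^2 = 7744 ≡ 3797
2781^32 ≡ 3797^2 = 14417209 ≡ 2765
2781^64 ≡ 2765^2 = 7645225 ≡ 3833
2781^128 ≡ 3833^2 = 14691889 ≡ 1155
2781^256 ≡ 1155^2 = 1334025 ≡ 3886
2781^512 ≡ 3886^2 = 15100996 ≡ 3721
2781^1024 ≡ 3721^2 = 13845841 ≡ 3712
2007 = 1024 + 512 + 256 + 128 + 64 + 16 + 4 + 2 + 1, so 2781^2007 ≡ 3712·3721·3886·1155·3833·3797·3821·1788·2781 ≡ 1771 (mod 3947)
Right side y^r · r^s mod p:
1238^2 = 1532644 ≡ 1208
1238^4 ≡ 1208^2 = 1459264 ≡ 2821
1238^8 ≡ 2821^2 = 7958041 ≡ 889
1238^16 ≡ 889^2 = 790321 ≡ 921
1238^32 ≡ 921^2 = 848241 ≡ 3583
1238^64 ≡ 3583^2 = 12837889 ≡ 2245
1238^128 ≡ 2245^2 = 5040025 ≡ 3653
1238^256 ≡ 3653^2 = 13344409 ≡ 3549
1238^512 ≡ 3549^2 = 12595401 ≡ 524
1238^1024 ≡ 524^2 = 274576 ≡ 2233
1238^2048 ≡ 2233^2 = 4986289 ≡ 1228
3298 = 2048 + 1024 + 128 + 64 + 32 + 2, so 1238^3298 ≡ 1228·2233·3653·2245·3583·1208 ≡ 1516 (mod 3947)
3298^2 = 10876804 ≡ 2819
3298^4 ≡ 2819^2 = 7946761 ≡ 1450
3298^8 ≡ 1450^2 = 2102500 ≡ 2696
3298^16 ≡ 2696^2 = 7268416 ≡ 1989
3298^32 ≡ 1989^2 = 3956121 ≡ 1227
3298^64 ≡ 1227^2 = 1505529 ≡ 1722
3298^128 ≡ 1722^2 = 2965284 ≡ 1087
3298^256 ≡ 1087^2 = 1181569 ≡ 1416
3298^512 ≡ 1416^2 = 2005056 ≡ 3927
737 = 512 + 128 + 64 + 32 + 1, so 3298^737 ≡ 3927·1087·1722·1227·3298 ≡ 2762 (mod 3947)
1516·2762 = 4187192 ≡ 3372 (mod 3947)
1771 ≠ 3372, so verification fails.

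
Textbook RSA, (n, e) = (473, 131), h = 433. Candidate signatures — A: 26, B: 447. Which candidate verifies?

A

Candidate A: 26^2 = 676 ≡ 203; 26^4 ≡ 203^2 = 41209 ≡ 58; 26^8 ≡ 58^2 = 3364 ≡ 53; 26^16 ≡ 53^2 = 2809 ≡ 444; 26^32 ≡ 444^2 = 197136 ≡ 368; 26^64 ≡ 368^2 = 135424 ≡ 146; 26^128 ≡ 146^2 = 21316 ≡ 31; 131 = 128 + 2 + 1, so 26^131 ≡ 31·203·26 ≡ 433 (mod 473)
  → matches h = 433
Candidate B: 447^2 = 199809 ≡ 203; 447^4 ≡ 203^2 = 41209 ≡ 58; 447^8 ≡ 58^2 = 3364 ≡ 53; 447^16 ≡ 53^2 = 2809 ≡ 444; 447^32 ≡ 444^2 = 197136 ≡ 368; 447^64 ≡ 368^2 = 135424 ≡ 146; 447^128 ≡ 146^2 = 21316 ≡ 31; 131 = 128 + 2 + 1, so 447^131 ≡ 31·203·447 ≡ 40 (mod 473)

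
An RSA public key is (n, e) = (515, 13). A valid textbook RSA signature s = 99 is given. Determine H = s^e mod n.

374

s^2 ≡ 99^2 = 9801 ≡ 16
s^4 ≡ 16^2 = 256
s^8 ≡ 256^2 = 65536 ≡ 131
13 = 8 + 4 + 1, so s^13 ≡ 131·256·99 ≡ 374 (mod 515)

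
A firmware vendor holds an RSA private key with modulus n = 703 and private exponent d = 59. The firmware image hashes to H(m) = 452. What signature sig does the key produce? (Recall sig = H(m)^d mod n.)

458

(H(m))^2 ≡ 452^2 = 204304 ≡ 434
(H(m))^4 ≡ 434^2 = 188356 ≡ 655
(H(m))^8 ≡ 655^2 = 429025 ≡ 195
(H(m))^16 ≡ 195^2 = 38025 ≡ 63
(H(m))^32 ≡ 63^2 = 3969 ≡ 454
59 = 32 + 16 + 8 + 2 + 1, so (H(m))^59 ≡ 454·63·195·434·452 ≡ 458 (mod 703)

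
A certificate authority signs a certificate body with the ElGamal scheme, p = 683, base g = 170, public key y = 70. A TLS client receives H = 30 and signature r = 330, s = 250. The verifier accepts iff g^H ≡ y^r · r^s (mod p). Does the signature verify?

Left side g^H mod p:
170^2 = 28900 ≡ 214
170^4 ≡ 214^2 = 45796 ≡ 35
170^8 ≡ 35^2 = 1225 ≡ 542
170^16 ≡ 542^2 = 293764 ≡ 74
30 = 16 + 8 + 4 + 2, so 170^30 ≡ 74·542·35·214 ≡ 249 (mod 683)
Right side y^r · r^s mod p:
70^2 = 4900 ≡ 119
70^4 ≡ 119^2 = 14161 ≡ 501
70^8 ≡ 501^2 = 251001 ≡ 340
70^16 ≡ 340^2 = 115600 ≡ 173
70^32 ≡ 173^2 = 29929 ≡ 560
70^64 ≡ 560^2 = 313600 ≡ 103
70^128 ≡ 103^2 = 10609 ≡ 364
70^256 ≡ 364^2 = 132496 ≡ 677
330 = 256 + 64 + 8 + 2, so 70^330 ≡ 677·103·340·119 ≡ 350 (mod 683)
330^2 = 108900 ≡ 303
330^4 ≡ 303^2 = 91809 ≡ 287
330^8 ≡ 287^2 = 82369 ≡ 409
330^16 ≡ 409^2 = 167281 ≡ 629
330^32 ≡ 629^2 = 395641 ≡ 184
330^64 ≡ 184^2 = 33856 ≡ 389
330^128 ≡ 389^2 = 151321 ≡ 378
250 = 128 + 64 + 32 + 16 + 8 + 2, so 330^250 ≡ 378·389·184·629·409·303 ≡ 190 (mod 683)
350·190 = 66500 ≡ 249 (mod 683)
249 ≡ 249 (mod 683), so the signature is genuine.

verifies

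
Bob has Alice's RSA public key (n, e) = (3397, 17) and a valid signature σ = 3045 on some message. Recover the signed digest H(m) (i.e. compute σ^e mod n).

1982

Squares mod 3397: σ^1≡3045, σ^2≡1612, σ^4≡3236, σ^8≡2142, σ^16≡2214
17 = 16 + 1, so σ^17 ≡ 2214·3045 ≡ 1982 (mod 3397)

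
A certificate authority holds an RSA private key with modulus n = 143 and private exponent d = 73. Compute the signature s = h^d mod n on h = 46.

85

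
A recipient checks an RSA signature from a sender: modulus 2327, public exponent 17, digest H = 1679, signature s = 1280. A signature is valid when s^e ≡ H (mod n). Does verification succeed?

passes

s^2 ≡ 1280^2 = 1638400 ≡ 192
s^4 ≡ 192^2 = 36864 ≡ 1959
s^8 ≡ 1959^2 = 3837681 ≡ 458
s^16 ≡ 458^2 = 209764 ≡ 334
17 = 16 + 1, so s^17 ≡ 334·1280 ≡ 1679 (mod 2327)
Since 1679 equals the digest 1679, verification succeeds.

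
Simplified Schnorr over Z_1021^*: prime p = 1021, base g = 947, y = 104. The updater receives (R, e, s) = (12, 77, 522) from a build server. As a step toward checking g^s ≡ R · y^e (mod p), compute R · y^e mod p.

104^2 = 10816 ≡ 606
104^4 ≡ 606^2 = 367236 ≡ 697
104^8 ≡ 697^2 = 485809 ≡ 834
104^16 ≡ 834^2 = 695556 ≡ 255
104^32 ≡ 255^2 = 65025 ≡ 702
104^64 ≡ 702^2 = 492804 ≡ 682
77 = 64 + 8 + 4 + 1, so 104^77 ≡ 682·834·697·104 ≡ 748 (mod 1021)
R · y^e ≡ 12·748 = 8976 ≡ 808 (mod 1021)

808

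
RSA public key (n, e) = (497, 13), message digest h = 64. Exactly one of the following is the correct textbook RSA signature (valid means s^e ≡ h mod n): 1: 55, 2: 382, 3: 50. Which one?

3

Candidate 1: Squares mod 497: 55^1≡55, 55^2≡43, 55^4≡358, 55^8≡435; 13 = 8 + 4 + 1, so 55^13 ≡ 435·358·55 ≡ 349 (mod 497)
Candidate 2: Squares mod 497: 382^1≡382, 382^2≡303, 382^4≡361, 382^8≡107; 13 = 8 + 4 + 1, so 382^13 ≡ 107·361·382 ≡ 81 (mod 497)
Candidate 3: Squares mod 497: 50^1≡50, 50^2≡15, 50^4≡225, 50^8≡428; 13 = 8 + 4 + 1, so 50^13 ≡ 428·225·50 ≡ 64 (mod 497)
  → matches h = 64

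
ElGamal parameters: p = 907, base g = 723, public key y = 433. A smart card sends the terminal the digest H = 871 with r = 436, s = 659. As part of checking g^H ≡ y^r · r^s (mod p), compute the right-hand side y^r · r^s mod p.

614

433^2 = 187489 ≡ 647
433^4 ≡ 647^2 = 418609 ≡ 482
433^8 ≡ 482^2 = 232324 ≡ 132
433^16 ≡ 132^2 = 17424 ≡ 191
433^32 ≡ 191^2 = 36481 ≡ 201
433^64 ≡ 201^2 = 40401 ≡ 493
433^128 ≡ 493^2 = 243049 ≡ 880
433^256 ≡ 880^2 = 774400 ≡ 729
436 = 256 + 128 + 32 + 16 + 4, so 433^436 ≡ 729·880·201·191·482 ≡ 530 (mod 907)
436^2 = 190096 ≡ 533
436^4 ≡ 533^2 = 284089 ≡ 198
436^8 ≡ 198^2 = 39204 ≡ 203
436^16 ≡ 203^2 = 41209 ≡ 394
436^32 ≡ 394^2 = 155236 ≡ 139
436^64 ≡ 139^2 = 19321 ≡ 274
436^128 ≡ 274^2 = 75076 ≡ 702
436^256 ≡ 702^2 = 492804 ≡ 303
436^512 ≡ 303^2 = 91809 ≡ 202
659 = 512 + 128 + 16 + 2 + 1, so 436^659 ≡ 202·702·394·533·436 ≡ 340 (mod 907)
y^r · r^s ≡ 530·340 = 180200 ≡ 614 (mod 907)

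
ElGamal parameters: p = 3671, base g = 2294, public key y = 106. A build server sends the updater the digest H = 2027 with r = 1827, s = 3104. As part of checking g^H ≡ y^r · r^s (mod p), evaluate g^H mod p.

3609

Squares mod 3671: 2294^1≡2294, 2294^2≡1893, 2294^4≡553, 2294^8≡1116, 2294^16≡987, 2294^32≡1354, 2294^64≡1487, 2294^128≡1227, 2294^256≡419, 2294^512≡3024, 2294^1024≡115
2027 = 1024 + 512 + 256 + 128 + 64 + 32 + 8 + 2 + 1, so 2294^2027 ≡ 115·3024·419·1227·1487·1354·1116·1893·2294 ≡ 3609 (mod 3671)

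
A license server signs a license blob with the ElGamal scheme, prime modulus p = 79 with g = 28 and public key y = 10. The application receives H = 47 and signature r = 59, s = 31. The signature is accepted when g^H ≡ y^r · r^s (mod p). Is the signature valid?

Left side g^H mod p:
28^47 mod 79 = 47
Right side y^r · r^s mod p:
10^59 mod 79 = 22
59^31 mod 79 = 34
22·34 = 748 ≡ 37 (mod 79)
47 ≠ 37, so verification fails.

invalid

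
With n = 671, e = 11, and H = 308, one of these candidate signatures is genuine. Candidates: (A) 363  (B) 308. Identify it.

Candidate A: 363^2 = 131769 ≡ 253; 363^4 ≡ 253^2 = 64009 ≡ 264; 363^8 ≡ 264^2 = 69696 ≡ 583; 11 = 8 + 2 + 1, so 363^11 ≡ 583·253·363 ≡ 363 (mod 671)
Candidate B: 308^2 = 94864 ≡ 253; 308^4 ≡ 253^2 = 64009 ≡ 264; 308^8 ≡ 264^2 = 69696 ≡ 583; 11 = 8 + 2 + 1, so 308^11 ≡ 583·253·308 ≡ 308 (mod 671)
  → matches H = 308

B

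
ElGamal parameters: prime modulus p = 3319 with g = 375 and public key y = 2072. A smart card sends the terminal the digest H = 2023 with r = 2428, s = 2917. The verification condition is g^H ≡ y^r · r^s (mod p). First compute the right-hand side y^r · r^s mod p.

2072^2428 mod 3319 = 109
2428^2917 mod 3319 = 2618
y^r · r^s ≡ 109·2618 = 285362 ≡ 3247 (mod 3319)

3247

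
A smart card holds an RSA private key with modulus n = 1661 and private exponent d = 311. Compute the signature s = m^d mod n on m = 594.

660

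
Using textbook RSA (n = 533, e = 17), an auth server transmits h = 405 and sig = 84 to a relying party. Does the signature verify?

Squares mod 533: sig^1≡84, sig^2≡127, sig^4≡139, sig^8≡133, sig^16≡100
17 = 16 + 1, so sig^17 ≡ 100·84 ≡ 405 (mod 533)
Since 405 equals the digest 405, verification succeeds.

verifies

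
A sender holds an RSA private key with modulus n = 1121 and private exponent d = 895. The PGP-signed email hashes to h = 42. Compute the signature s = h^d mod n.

Squares mod 1121: h^1≡42, h^2≡643, h^4≡921, h^8≡765, h^16≡63, h^32≡606, h^64≡669, h^128≡282, h^256≡1054, h^512≡5
895 = 512 + 256 + 64 + 32 + 16 + 8 + 4 + 2 + 1, so h^895 ≡ 5·1054·669·606·63·765·921·643·42 ≡ 313 (mod 1121)

313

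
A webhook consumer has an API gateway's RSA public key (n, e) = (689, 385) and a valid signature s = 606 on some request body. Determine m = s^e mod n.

606

s^385 mod 689 = 606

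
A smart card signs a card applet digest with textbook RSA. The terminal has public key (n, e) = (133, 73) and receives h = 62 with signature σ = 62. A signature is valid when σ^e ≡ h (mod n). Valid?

yes

σ^2 ≡ 62^2 = 3844 ≡ 120
σ^4 ≡ 120^2 = 14400 ≡ 36
σ^8 ≡ 36^2 = 1296 ≡ 99
σ^16 ≡ 99^2 = 9801 ≡ 92
σ^32 ≡ 92^2 = 8464 ≡ 85
σ^64 ≡ 85^2 = 7225 ≡ 43
73 = 64 + 8 + 1, so σ^73 ≡ 43·99·62 ≡ 62 (mod 133)
Since 62 equals the digest 62, verification succeeds.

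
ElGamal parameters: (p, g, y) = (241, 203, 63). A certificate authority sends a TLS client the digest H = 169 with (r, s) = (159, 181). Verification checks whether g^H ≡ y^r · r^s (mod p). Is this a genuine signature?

forged

Left side g^H mod p:
203^2 = 41209 ≡ 239
203^4 ≡ 239^2 = 57121 ≡ 4
203^8 ≡ 4^2 = 16
203^16 ≡ 16^2 = 256 ≡ 15
203^32 ≡ 15^2 = 225
203^64 ≡ 225^2 = 50625 ≡ 15
203^128 ≡ 15^2 = 225
169 = 128 + 32 + 8 + 1, so 203^169 ≡ 225·225·16·203 ≡ 38 (mod 241)
Right side y^r · r^s mod p:
63^2 = 3969 ≡ 113
63^4 ≡ 113^2 = 12769 ≡ 237
63^8 ≡ 237^2 = 56169 ≡ 16
63^16 ≡ 16^2 = 256 ≡ 15
63^32 ≡ 15^2 = 225
63^64 ≡ 225^2 = 50625 ≡ 15
63^128 ≡ 15^2 = 225
159 = 128 + 16 + 8 + 4 + 2 + 1, so 63^159 ≡ 225·15·16·237·113·63 ≡ 115 (mod 241)
159^2 = 25281 ≡ 217
159^4 ≡ 217^2 = 47089 ≡ 94
159^8 ≡ 94^2 = 8836 ≡ 160
159^16 ≡ 160^2 = 25600 ≡ 54
159^32 ≡ 54^2 = 2916 ≡ 24
159^64 ≡ 24^2 = 576 ≡ 94
159^128 ≡ 94^2 = 8836 ≡ 160
181 = 128 + 32 + 16 + 4 + 1, so 159^181 ≡ 160·24·54·94·159 ≡ 159 (mod 241)
115·159 = 18285 ≡ 210 (mod 241)
38 ≠ 210, so verification fails.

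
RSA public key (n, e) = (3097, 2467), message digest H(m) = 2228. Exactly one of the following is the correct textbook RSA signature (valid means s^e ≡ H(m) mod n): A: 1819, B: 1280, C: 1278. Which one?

Candidate A: 1819^2467 mod 3097 = 869
Candidate B: 1280^2467 mod 3097 = 2952
Candidate C: 1278^2467 mod 3097 = 2228
  → matches H(m) = 2228

C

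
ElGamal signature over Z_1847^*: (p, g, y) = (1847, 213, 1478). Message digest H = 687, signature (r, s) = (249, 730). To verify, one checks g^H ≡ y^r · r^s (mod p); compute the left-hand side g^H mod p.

1226

Squares mod 1847: 213^1≡213, 213^2≡1041, 213^4≡1339, 213^8≡1331, 213^16≡288, 213^32≡1676, 213^64≡1536, 213^128≡677, 213^256≡273, 213^512≡649
687 = 512 + 128 + 32 + 8 + 4 + 2 + 1, so 213^687 ≡ 649·677·1676·1331·1339·1041·213 ≡ 1226 (mod 1847)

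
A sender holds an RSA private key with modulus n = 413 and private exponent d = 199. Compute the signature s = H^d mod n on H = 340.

H^2 ≡ 340^2 = 115600 ≡ 373
H^4 ≡ 373^2 = 139129 ≡ 361
H^8 ≡ 361^2 = 130321 ≡ 226
H^16 ≡ 226^2 = 51076 ≡ 277
H^32 ≡ 277^2 = 76729 ≡ 324
H^64 ≡ 324^2 = 104976 ≡ 74
H^128 ≡ 74^2 = 5476 ≡ 107
199 = 128 + 64 + 4 + 2 + 1, so H^199 ≡ 107·74·361·373·340 ≡ 312 (mod 413)

312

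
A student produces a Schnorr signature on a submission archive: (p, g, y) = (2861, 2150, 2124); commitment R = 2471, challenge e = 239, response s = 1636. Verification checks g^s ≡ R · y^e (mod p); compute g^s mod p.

2150^2 = 4622500 ≡ 1985
2150^4 ≡ 1985^2 = 3940225 ≡ 628
2150^8 ≡ 628^2 = 394384 ≡ 2427
2150^16 ≡ 2427^2 = 5890329 ≡ 2391
2150^32 ≡ 2391^2 = 5716881 ≡ 603
2150^64 ≡ 603^2 = 363609 ≡ 262
2150^128 ≡ 262^2 = 68644 ≡ 2841
2150^256 ≡ 2841^2 = 8071281 ≡ 400
2150^512 ≡ 400^2 = 160000 ≡ 2645
2150^1024 ≡ 2645^2 = 6996025 ≡ 880
1636 = 1024 + 512 + 64 + 32 + 4, so 2150^1636 ≡ 880·2645·262·603·628 ≡ 1296 (mod 2861)

1296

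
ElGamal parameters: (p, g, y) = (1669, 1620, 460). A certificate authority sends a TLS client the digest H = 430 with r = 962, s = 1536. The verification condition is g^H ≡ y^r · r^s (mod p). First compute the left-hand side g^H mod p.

359

1620^2 = 2624400 ≡ 732
1620^4 ≡ 732^2 = 535824 ≡ 75
1620^8 ≡ 75^2 = 5625 ≡ 618
1620^16 ≡ 618^2 = 381924 ≡ 1392
1620^32 ≡ 1392^2 = 1937664 ≡ 1624
1620^64 ≡ 1624^2 = 2637376 ≡ 356
1620^128 ≡ 356^2 = 126736 ≡ 1561
1620^256 ≡ 1561^2 = 2436721 ≡ 1650
430 = 256 + 128 + 32 + 8 + 4 + 2, so 1620^430 ≡ 1650·1561·1624·618·75·732 ≡ 359 (mod 1669)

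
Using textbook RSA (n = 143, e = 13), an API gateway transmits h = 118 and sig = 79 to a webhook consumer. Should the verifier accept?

accept

sig^2 ≡ 79^2 = 6241 ≡ 92
sig^4 ≡ 92^2 = 8464 ≡ 27
sig^8 ≡ 27^2 = 729 ≡ 14
13 = 8 + 4 + 1, so sig^13 ≡ 14·27·79 ≡ 118 (mod 143)
118 = h, so the signature checks out.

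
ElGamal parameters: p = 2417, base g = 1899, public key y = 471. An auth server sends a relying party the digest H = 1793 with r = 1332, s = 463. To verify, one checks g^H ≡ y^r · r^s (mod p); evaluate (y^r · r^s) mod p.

471^2 = 221841 ≡ 1894
471^4 ≡ 1894^2 = 3587236 ≡ 408
471^8 ≡ 408^2 = 166464 ≡ 2108
471^16 ≡ 2108^2 = 4443664 ≡ 1218
471^32 ≡ 1218^2 = 1483524 ≡ 1903
471^64 ≡ 1903^2 = 3621409 ≡ 743
471^128 ≡ 743^2 = 552049 ≡ 973
471^256 ≡ 973^2 = 946729 ≡ 1682
471^512 ≡ 1682^2 = 2829124 ≡ 1234
471^1024 ≡ 1234^2 = 1522756 ≡ 46
1332 = 1024 + 256 + 32 + 16 + 4, so 471^1332 ≡ 46·1682·1903·1218·408 ≡ 968 (mod 2417)
1332^2 = 1774224 ≡ 146
1332^4 ≡ 146^2 = 21316 ≡ 1980
1332^8 ≡ 1980^2 = 3920400 ≡ 26
1332^16 ≡ 26^2 = 676
1332^32 ≡ 676^2 = 456976 ≡ 163
1332^64 ≡ 163^2 = 26569 ≡ 2399
1332^128 ≡ 2399^2 = 5755201 ≡ 324
1332^256 ≡ 324^2 = 104976 ≡ 1045
463 = 256 + 128 + 64 + 8 + 4 + 2 + 1, so 1332^463 ≡ 1045·324·2399·26·1980·146·1332 ≡ 394 (mod 2417)
y^r · r^s ≡ 968·394 = 381392 ≡ 1923 (mod 2417)

1923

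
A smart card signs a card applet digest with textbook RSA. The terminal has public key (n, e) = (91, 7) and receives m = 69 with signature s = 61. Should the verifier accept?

s^2 ≡ 61^2 = 3721 ≡ 81
s^4 ≡ 81^2 = 6561 ≡ 9
7 = 4 + 2 + 1, so s^7 ≡ 9·81·61 ≡ 61 (mod 91)
s^7 mod 91 = 61, but m = 69.

reject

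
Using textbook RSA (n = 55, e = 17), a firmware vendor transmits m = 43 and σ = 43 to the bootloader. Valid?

yes

Squares mod 55: σ^1≡43, σ^2≡34, σ^4≡1, σ^8≡1, σ^16≡1
17 = 16 + 1, so σ^17 ≡ 1·43 ≡ 43 (mod 55)
σ^17 mod 55 = 43 matches m.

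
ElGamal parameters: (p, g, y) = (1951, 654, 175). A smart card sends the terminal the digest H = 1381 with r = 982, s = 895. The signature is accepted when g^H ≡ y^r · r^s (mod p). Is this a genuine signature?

Left side g^H mod p:
654^2 = 427716 ≡ 447
654^4 ≡ 447^2 = 199809 ≡ 807
654^8 ≡ 807^2 = 651249 ≡ 1566
654^16 ≡ 1566^2 = 2452356 ≡ 1900
654^32 ≡ 1900^2 = 3610000 ≡ 650
654^64 ≡ 650^2 = 422500 ≡ 1084
654^128 ≡ 1084^2 = 1175056 ≡ 554
654^256 ≡ 554^2 = 306916 ≡ 609
654^512 ≡ 609^2 = 370881 ≡ 191
654^1024 ≡ 191^2 = 36481 ≡ 1363
1381 = 1024 + 256 + 64 + 32 + 4 + 1, so 654^1381 ≡ 1363·609·1084·650·807·654 ≡ 516 (mod 1951)
Right side y^r · r^s mod p:
175^2 = 30625 ≡ 1360
175^4 ≡ 1360^2 = 1849600 ≡ 52
175^8 ≡ 52^2 = 2704 ≡ 753
175^16 ≡ 753^2 = 567009 ≡ 1219
175^32 ≡ 1219^2 = 1485961 ≡ 1250
175^64 ≡ 1250^2 = 1562500 ≡ 1700
175^128 ≡ 1700^2 = 2890000 ≡ 569
175^256 ≡ 569^2 = 323761 ≡ 1846
175^512 ≡ 1846^2 = 3407716 ≡ 1270
982 = 512 + 256 + 128 + 64 + 16 + 4 + 2, so 175^982 ≡ 1270·1846·569·1700·1219·52·1360 ≡ 807 (mod 1951)
982^2 = 964324 ≡ 530
982^4 ≡ 530^2 = 280900 ≡ 1907
982^8 ≡ 1907^2 = 3636649 ≡ 1936
982^16 ≡ 1936^2 = 3748096 ≡ 225
982^32 ≡ 225^2 = 50625 ≡ 1850
982^64 ≡ 1850^2 = 3422500 ≡ 446
982^128 ≡ 446^2 = 198916 ≡ 1865
982^256 ≡ 1865^2 = 3478225 ≡ 1543
982^512 ≡ 1543^2 = 2380849 ≡ 629
895 = 512 + 256 + 64 + 32 + 16 + 8 + 4 + 2 + 1, so 982^895 ≡ 629·1543·446·1850·225·1936·1907·530·982 ≡ 1149 (mod 1951)
807·1149 = 927243 ≡ 518 (mod 1951)
516 ≠ 518, so verification fails.

forged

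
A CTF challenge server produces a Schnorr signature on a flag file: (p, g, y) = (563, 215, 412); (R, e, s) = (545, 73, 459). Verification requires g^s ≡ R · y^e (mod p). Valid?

g^s mod p:
215^2 = 46225 ≡ 59
215^4 ≡ 59^2 = 3481 ≡ 103
215^8 ≡ 103^2 = 10609 ≡ 475
215^16 ≡ 475^2 = 225625 ≡ 425
215^32 ≡ 425^2 = 180625 ≡ 465
215^64 ≡ 465^2 = 216225 ≡ 33
215^128 ≡ 33^2 = 1089 ≡ 526
215^256 ≡ 526^2 = 276676 ≡ 243
459 = 256 + 128 + 64 + 8 + 2 + 1, so 215^459 ≡ 243·526·33·475·59·215 ≡ 265 (mod 563)
R · y^e mod p:
412^2 = 169744 ≡ 281
412^4 ≡ 281^2 = 78961 ≡ 141
412^8 ≡ 141^2 = 19881 ≡ 176
412^16 ≡ 176^2 = 30976 ≡ 11
412^32 ≡ 11^2 = 121
412^64 ≡ 121^2 = 14641 ≡ 3
73 = 64 + 8 + 1, so 412^73 ≡ 3·176·412 ≡ 218 (mod 563)
545·218 = 118810 ≡ 17 (mod 563)
265 ≠ 17; the check fails.

no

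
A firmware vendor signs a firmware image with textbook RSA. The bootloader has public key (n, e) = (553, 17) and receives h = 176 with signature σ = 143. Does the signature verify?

does not verify

σ^17 mod 553 = 460
σ^17 mod 553 = 460, but h = 176.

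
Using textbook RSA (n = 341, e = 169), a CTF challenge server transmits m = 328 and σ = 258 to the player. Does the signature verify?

verifies

σ^2 ≡ 258^2 = 66564 ≡ 69
σ^4 ≡ 69^2 = 4761 ≡ 328
σ^8 ≡ 328^2 = 107584 ≡ 169
σ^16 ≡ 169^2 = 28561 ≡ 258
σ^32 ≡ 258^2 = 66564 ≡ 69
σ^64 ≡ 69^2 = 4761 ≡ 328
σ^128 ≡ 328^2 = 107584 ≡ 169
169 = 128 + 32 + 8 + 1, so σ^169 ≡ 169·69·169·258 ≡ 328 (mod 341)
σ^169 mod 341 = 328 matches m.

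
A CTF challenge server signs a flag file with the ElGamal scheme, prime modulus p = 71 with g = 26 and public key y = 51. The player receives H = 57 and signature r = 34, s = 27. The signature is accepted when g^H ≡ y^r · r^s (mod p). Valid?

Left side g^H mod p:
26^2 = 676 ≡ 37
26^4 ≡ 37^2 = 1369 ≡ 20
26^8 ≡ 20^2 = 400 ≡ 45
26^16 ≡ 45^2 = 2025 ≡ 37
26^32 ≡ 37^2 = 1369 ≡ 20
57 = 32 + 16 + 8 + 1, so 26^57 ≡ 20·37·45·26 ≡ 26 (mod 71)
Right side y^r · r^s mod p:
51^2 = 2601 ≡ 45
51^4 ≡ 45^2 = 2025 ≡ 37
51^8 ≡ 37^2 = 1369 ≡ 20
51^16 ≡ 20^2 = 400 ≡ 45
51^32 ≡ 45^2 = 2025 ≡ 37
34 = 32 + 2, so 51^34 ≡ 37·45 ≡ 32 (mod 71)
34^2 = 1156 ≡ 20
34^4 ≡ 20^2 = 400 ≡ 45
34^8 ≡ 45^2 = 2025 ≡ 37
34^16 ≡ 37^2 = 1369 ≡ 20
27 = 16 + 8 + 2 + 1, so 34^27 ≡ 20·37·20·34 ≡ 23 (mod 71)
32·23 = 736 ≡ 26 (mod 71)
26 ≡ 26 (mod 71), so the signature is genuine.

yes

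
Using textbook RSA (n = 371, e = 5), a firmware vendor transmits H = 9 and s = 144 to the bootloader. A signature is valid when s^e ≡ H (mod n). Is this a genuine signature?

genuine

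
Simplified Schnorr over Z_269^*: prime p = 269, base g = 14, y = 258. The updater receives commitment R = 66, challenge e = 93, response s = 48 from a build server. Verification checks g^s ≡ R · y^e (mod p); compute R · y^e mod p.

213

258^93 mod 269 = 260
R · y^e ≡ 66·260 = 17160 ≡ 213 (mod 269)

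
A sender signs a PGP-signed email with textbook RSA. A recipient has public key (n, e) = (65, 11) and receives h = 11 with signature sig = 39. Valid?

no

Squares mod 65: sig^1≡39, sig^2≡26, sig^4≡26, sig^8≡26
11 = 8 + 2 + 1, so sig^11 ≡ 26·26·39 ≡ 39 (mod 65)
39 ≠ 11, so verification fails.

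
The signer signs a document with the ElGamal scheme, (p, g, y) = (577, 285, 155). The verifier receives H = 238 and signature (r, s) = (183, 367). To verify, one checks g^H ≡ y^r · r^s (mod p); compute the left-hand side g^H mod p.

285^238 mod 577 = 276

276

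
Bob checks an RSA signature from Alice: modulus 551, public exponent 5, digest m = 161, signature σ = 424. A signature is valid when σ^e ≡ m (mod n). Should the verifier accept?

σ^2 ≡ 424^2 = 179776 ≡ 150
σ^4 ≡ 150^2 = 22500 ≡ 460
5 = 4 + 1, so σ^5 ≡ 460·424 ≡ 537 (mod 551)
The recovered value 537 does not match the digest 161.

reject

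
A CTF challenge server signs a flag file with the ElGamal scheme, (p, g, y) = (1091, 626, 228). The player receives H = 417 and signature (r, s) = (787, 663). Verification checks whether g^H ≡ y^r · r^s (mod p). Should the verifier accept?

Left side g^H mod p:
626^2 = 391876 ≡ 207
626^4 ≡ 207^2 = 42849 ≡ 300
626^8 ≡ 300^2 = 90000 ≡ 538
626^16 ≡ 538^2 = 289444 ≡ 329
626^32 ≡ 329^2 = 108241 ≡ 232
626^64 ≡ 232^2 = 53824 ≡ 365
626^128 ≡ 365^2 = 133225 ≡ 123
626^256 ≡ 123^2 = 15129 ≡ 946
417 = 256 + 128 + 32 + 1, so 626^417 ≡ 946·123·232·626 ≡ 204 (mod 1091)
Right side y^r · r^s mod p:
228^2 = 51984 ≡ 707
228^4 ≡ 707^2 = 499849 ≡ 171
228^8 ≡ 171^2 = 29241 ≡ 875
228^16 ≡ 875^2 = 765625 ≡ 834
228^32 ≡ 834^2 = 695556 ≡ 589
228^64 ≡ 589^2 = 346921 ≡ 1074
228^128 ≡ 1074^2 = 1153476 ≡ 289
228^256 ≡ 289^2 = 83521 ≡ 605
228^512 ≡ 605^2 = 366025 ≡ 540
787 = 512 + 256 + 16 + 2 + 1, so 228^787 ≡ 540·605·834·707·228 ≡ 4 (mod 1091)
787^2 = 619369 ≡ 772
787^4 ≡ 772^2 = 595984 ≡ 298
787^8 ≡ 298^2 = 88804 ≡ 433
787^16 ≡ 433^2 = 187489 ≡ 928
787^32 ≡ 928^2 = 861184 ≡ 385
787^64 ≡ 385^2 = 148225 ≡ 940
787^128 ≡ 940^2 = 883600 ≡ 981
787^256 ≡ 981^2 = 962361 ≡ 99
787^512 ≡ 99^2 = 9801 ≡ 1073
663 = 512 + 128 + 16 + 4 + 2 + 1, so 787^663 ≡ 1073·981·928·298·772·787 ≡ 51 (mod 1091)
4·51 = 204 ≡ 204 (mod 1091)
204 ≡ 204 (mod 1091), so the signature is genuine.

accept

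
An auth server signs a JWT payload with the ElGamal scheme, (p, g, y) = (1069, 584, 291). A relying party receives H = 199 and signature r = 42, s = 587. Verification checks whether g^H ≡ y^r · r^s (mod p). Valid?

Left side g^H mod p:
Squares mod 1069: 584^1≡584, 584^2≡45, 584^4≡956, 584^8≡1010, 584^16≡274, 584^32≡246, 584^64≡652, 584^128≡711
199 = 128 + 64 + 4 + 2 + 1, so 584^199 ≡ 711·652·956·45·584 ≡ 327 (mod 1069)
Right side y^r · r^s mod p:
Squares mod 1069: 291^1≡291, 291^2≡230, 291^4≡519, 291^8≡1042, 291^16≡729, 291^32≡148
42 = 32 + 8 + 2, so 291^42 ≡ 148·1042·230 ≡ 260 (mod 1069)
Squares mod 1069: 42^1≡42, 42^2≡695, 42^4≡906, 42^8≡913, 42^16≡818, 42^32≡999, 42^64≡624, 42^128≡260, 42^256≡253, 42^512≡938
587 = 512 + 64 + 8 + 2 + 1, so 42^587 ≡ 938·624·913·695·42 ≡ 729 (mod 1069)
260·729 = 189540 ≡ 327 (mod 1069)
327 ≡ 327 (mod 1069), so the signature is genuine.

yes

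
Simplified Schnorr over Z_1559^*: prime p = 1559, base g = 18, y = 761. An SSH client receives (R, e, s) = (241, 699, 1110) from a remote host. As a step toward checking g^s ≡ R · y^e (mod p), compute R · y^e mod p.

761^2 = 579121 ≡ 732
761^4 ≡ 732^2 = 535824 ≡ 1087
761^8 ≡ 1087^2 = 1181569 ≡ 1406
761^16 ≡ 1406^2 = 1976836 ≡ 24
761^32 ≡ 24^2 = 576
761^64 ≡ 576^2 = 331776 ≡ 1268
761^128 ≡ 1268^2 = 1607824 ≡ 495
761^256 ≡ 495^2 = 245025 ≡ 262
761^512 ≡ 262^2 = 68644 ≡ 48
699 = 512 + 128 + 32 + 16 + 8 + 2 + 1, so 761^699 ≡ 48·495·576·24·1406·732·761 ≡ 198 (mod 1559)
R · y^e ≡ 241·198 = 47718 ≡ 948 (mod 1559)

948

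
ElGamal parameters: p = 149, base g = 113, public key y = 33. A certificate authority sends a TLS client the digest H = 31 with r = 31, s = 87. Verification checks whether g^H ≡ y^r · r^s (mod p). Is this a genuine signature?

Left side g^H mod p:
113^2 = 12769 ≡ 104
113^4 ≡ 104^2 = 10816 ≡ 88
113^8 ≡ 88^2 = 7744 ≡ 145
113^16 ≡ 145^2 = 21025 ≡ 16
31 = 16 + 8 + 4 + 2 + 1, so 113^31 ≡ 16·145·88·104·113 ≡ 26 (mod 149)
Right side y^r · r^s mod p:
33^2 = 1089 ≡ 46
33^4 ≡ 46^2 = 2116 ≡ 30
33^8 ≡ 30^2 = 900 ≡ 6
33^16 ≡ 6^2 = 36
31 = 16 + 8 + 4 + 2 + 1, so 33^31 ≡ 36·6·30·46·33 ≡ 107 (mod 149)
31^2 = 961 ≡ 67
31^4 ≡ 67^2 = 4489 ≡ 19
31^8 ≡ 19^2 = 361 ≡ 63
31^16 ≡ 63^2 = 3969 ≡ 95
31^32 ≡ 95^2 = 9025 ≡ 85
31^64 ≡ 85^2 = 7225 ≡ 73
87 = 64 + 16 + 4 + 2 + 1, so 31^87 ≡ 73·95·19·67·31 ≡ 6 (mod 149)
107·6 = 642 ≡ 46 (mod 149)
26 ≠ 46, so verification fails.

forged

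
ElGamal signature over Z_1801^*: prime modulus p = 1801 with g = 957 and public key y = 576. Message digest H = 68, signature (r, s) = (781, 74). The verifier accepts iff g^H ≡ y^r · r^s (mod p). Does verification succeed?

Left side g^H mod p:
957^2 = 915849 ≡ 941
957^4 ≡ 941^2 = 885481 ≡ 1190
957^8 ≡ 1190^2 = 1416100 ≡ 514
957^16 ≡ 514^2 = 264196 ≡ 1250
957^32 ≡ 1250^2 = 1562500 ≡ 1033
957^64 ≡ 1033^2 = 1067089 ≡ 897
68 = 64 + 4, so 957^68 ≡ 897·1190 ≡ 1238 (mod 1801)
Right side y^r · r^s mod p:
576^2 = 331776 ≡ 392
576^4 ≡ 392^2 = 153664 ≡ 579
576^8 ≡ 579^2 = 335241 ≡ 255
576^16 ≡ 255^2 = 65025 ≡ 189
576^32 ≡ 189^2 = 35721 ≡ 1502
576^64 ≡ 1502^2 = 2256004 ≡ 1152
576^128 ≡ 1152^2 = 1327104 ≡ 1568
576^256 ≡ 1568^2 = 2458624 ≡ 259
576^512 ≡ 259^2 = 67081 ≡ 444
781 = 512 + 256 + 8 + 4 + 1, so 576^781 ≡ 444·259·255·579·576 ≡ 645 (mod 1801)
781^2 = 609961 ≡ 1223
781^4 ≡ 1223^2 = 1495729 ≡ 899
781^8 ≡ 899^2 = 808201 ≡ 1353
781^16 ≡ 1353^2 = 1830609 ≡ 793
781^32 ≡ 793^2 = 628849 ≡ 300
781^64 ≡ 300^2 = 90000 ≡ 1751
74 = 64 + 8 + 2, so 781^74 ≡ 1751·1353·1223 ≡ 189 (mod 1801)
645·189 = 121905 ≡ 1238 (mod 1801)
1238 ≡ 1238 (mod 1801), so the signature is genuine.

passes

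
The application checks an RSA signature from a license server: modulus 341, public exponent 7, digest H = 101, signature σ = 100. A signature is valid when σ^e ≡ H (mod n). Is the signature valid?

invalid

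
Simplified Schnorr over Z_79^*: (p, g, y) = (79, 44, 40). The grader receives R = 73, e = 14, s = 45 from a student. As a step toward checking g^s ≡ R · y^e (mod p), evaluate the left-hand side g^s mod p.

44^2 = 1936 ≡ 40
44^4 ≡ 40^2 = 1600 ≡ 20
44^8 ≡ 20^2 = 400 ≡ 5
44^16 ≡ 5^2 = 25
44^32 ≡ 25^2 = 625 ≡ 72
45 = 32 + 8 + 4 + 1, so 44^45 ≡ 72·5·20·44 ≡ 10 (mod 79)

10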